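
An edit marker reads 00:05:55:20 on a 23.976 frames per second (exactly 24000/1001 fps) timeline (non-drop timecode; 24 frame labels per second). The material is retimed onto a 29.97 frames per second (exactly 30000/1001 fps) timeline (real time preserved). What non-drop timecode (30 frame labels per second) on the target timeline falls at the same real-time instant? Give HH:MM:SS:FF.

00:05:55:25

Source frame index: (0×3600 + 5×60 + 55) × 24 + 20 = 8540.
Real time: 8540 / (24000/1001) = 427427/1200 s.
Target frame: (427427/1200) × (30000/1001) = 10675.
At 30 labels/s: frame 10675 → 00:05:55:25.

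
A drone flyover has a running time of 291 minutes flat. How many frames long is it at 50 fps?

873000 frames

291 min = 17460 s.
Frames = 17460 × 50 = 873000.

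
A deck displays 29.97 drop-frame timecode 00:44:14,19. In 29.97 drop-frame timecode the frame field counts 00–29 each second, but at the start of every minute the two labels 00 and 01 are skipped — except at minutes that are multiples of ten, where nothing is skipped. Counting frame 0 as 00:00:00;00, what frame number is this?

Complete 10-minute blocks: 4, each 17982 frames → 71928.
Remaining 4 whole minutes in the current block: 1800 + 3 × 1798 = 7194 frames.
Within the current minute: 14 × 30 + 19 − 2 = 437 (labels ;00/;01 skipped at this minute). Total = 71928 + 7194 + 437 = 79559.

79559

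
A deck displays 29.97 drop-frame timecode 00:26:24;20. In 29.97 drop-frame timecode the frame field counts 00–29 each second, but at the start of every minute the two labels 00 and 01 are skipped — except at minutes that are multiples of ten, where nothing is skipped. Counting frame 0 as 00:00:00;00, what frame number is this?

Complete 10-minute blocks: 2, each 17982 frames → 35964.
Remaining 6 whole minutes in the current block: 1800 + 5 × 1798 = 10790 frames.
Within the current minute: 24 × 30 + 20 − 2 = 738 (labels ;00/;01 skipped at this minute). Total = 35964 + 10790 + 738 = 47492.

47492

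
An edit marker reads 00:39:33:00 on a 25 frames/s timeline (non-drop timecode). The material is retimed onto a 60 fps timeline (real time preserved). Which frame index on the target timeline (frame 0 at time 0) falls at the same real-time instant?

frame 142380

Source frame index: (0×3600 + 39×60 + 33) × 25 + 0 = 59325.
Real time: 59325 / (25) = 2373 s.
Target frame: (2373) × (60) = 142380.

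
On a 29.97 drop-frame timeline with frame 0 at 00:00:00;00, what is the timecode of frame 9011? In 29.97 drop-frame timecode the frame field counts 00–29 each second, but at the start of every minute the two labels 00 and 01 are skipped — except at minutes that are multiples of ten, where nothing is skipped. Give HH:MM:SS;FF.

00:05:00;21

Each 10-minute DF block holds 10 × 60 × 30 − 9 × 2 = 17982 frames. 9011 ÷ 17982 → 0 full blocks, remainder 9011.
Within the partial block the first minute is 1800 frames and each further minute 1798, so 5 further minute boundaries passed. Total skipped labels = 18 × 0 + 2 × 5 = 10.
Non-drop label index = 9011 + 10 = 9021; at 30 labels/s that is 00:05:00:21, i.e. DF 00:05:00;21.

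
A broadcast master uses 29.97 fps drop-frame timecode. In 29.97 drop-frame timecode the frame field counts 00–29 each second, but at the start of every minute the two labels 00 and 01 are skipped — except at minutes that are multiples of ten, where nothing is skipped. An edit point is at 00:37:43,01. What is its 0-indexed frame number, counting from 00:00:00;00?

67823

As if non-drop at 30 labels/s: (0 × 3600 + 37 × 60 + 43) × 30 + 1 = 67891.
Minute boundaries passed: 37; those not divisible by 10: 37 − 3 = 34; dropped labels = 2 × 34 = 68.
Actual frame index = 67891 − 68 = 67823.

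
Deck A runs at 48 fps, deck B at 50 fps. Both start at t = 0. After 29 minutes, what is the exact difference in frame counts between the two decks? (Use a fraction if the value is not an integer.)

29 min = 1740 s.
A emits 48 × 1740 = 83520 frames; B emits 50 × 1740 = 87000.
Difference = 3480 frames; B is ahead of A.

3480 frames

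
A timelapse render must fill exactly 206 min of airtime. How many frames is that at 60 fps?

206 min = 12360 s.
Frames = 12360 × 60 = 741600.

741600 frames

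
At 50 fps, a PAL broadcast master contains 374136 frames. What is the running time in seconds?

Running time = 374136 / (50) = 7482.72 s.

7482.72 seconds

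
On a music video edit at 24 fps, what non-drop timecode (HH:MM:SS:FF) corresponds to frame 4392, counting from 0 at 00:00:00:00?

4392 ÷ 24 = 183 full seconds, remainder 0 frames.
183 s = 0 h 3 min 3 s.
Timecode: 00:03:03:00.

00:03:03:00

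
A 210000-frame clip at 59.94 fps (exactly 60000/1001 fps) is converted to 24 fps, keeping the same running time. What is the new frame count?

84084 frames

Target frames = source frames × (target rate / source rate) = 210000 × (24)/(60000/1001) = 210000 × 1001/2500 = 84084.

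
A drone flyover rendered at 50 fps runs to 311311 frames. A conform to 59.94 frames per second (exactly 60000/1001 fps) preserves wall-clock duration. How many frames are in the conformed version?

373200 frames

Target frames = source frames × (target rate / source rate) = 311311 × (60000/1001)/(50) = 311311 × 1200/1001 = 373200.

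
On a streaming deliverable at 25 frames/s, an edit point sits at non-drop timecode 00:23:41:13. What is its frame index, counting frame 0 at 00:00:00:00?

Total seconds to the label: (0 × 3600 + 23 × 60 + 41) = 1421.
Frame index = 1421 × 25 + 13 = 35538.

frame 35538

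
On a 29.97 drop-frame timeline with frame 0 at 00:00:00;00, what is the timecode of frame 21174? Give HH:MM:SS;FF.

Ten DF minutes hold 17982 frames, so frame 21174 lies in block 1 (frames 17982–35963) with 3192 frames into that block.
The block's first minute is 1800 frames and the rest 1798 each; 3192 frames reaches minute 1, so 1 × 18 + 1 × 2 = 20 labels have been skipped so far.
Adding those back, label number 21174 + 20 = 21194 at 30 labels/s is 706 s + 14 f = 0 h 11 min 46 s frame 14, i.e. 00:11:46;14.

00:11:46;14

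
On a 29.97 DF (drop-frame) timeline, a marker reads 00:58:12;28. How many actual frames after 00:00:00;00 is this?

104682

As if non-drop at 30 labels/s: (0 × 3600 + 58 × 60 + 12) × 30 + 28 = 104788.
Minute boundaries passed: 58; those not divisible by 10: 58 − 5 = 53; dropped labels = 2 × 53 = 106.
Actual frame index = 104788 − 106 = 104682.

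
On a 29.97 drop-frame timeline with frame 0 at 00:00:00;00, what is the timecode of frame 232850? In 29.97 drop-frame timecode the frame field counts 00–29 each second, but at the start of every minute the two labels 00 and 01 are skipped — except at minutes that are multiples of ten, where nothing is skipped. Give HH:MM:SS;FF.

02:09:29;14

Ten DF minutes hold 17982 frames, so frame 232850 lies in block 12 (frames 215784–233765) with 17066 frames into that block.
The block's first minute is 1800 frames and the rest 1798 each; 17066 frames reaches minute 9, so 12 × 18 + 9 × 2 = 234 labels have been skipped so far.
Adding those back, label number 232850 + 234 = 233084 at 30 labels/s is 7769 s + 14 f = 2 h 9 min 29 s frame 14, i.e. 02:09:29;14.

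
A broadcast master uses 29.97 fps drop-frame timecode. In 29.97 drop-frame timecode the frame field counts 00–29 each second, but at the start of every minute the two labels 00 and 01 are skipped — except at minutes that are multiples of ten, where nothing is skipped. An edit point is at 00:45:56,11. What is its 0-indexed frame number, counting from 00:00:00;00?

82609

As if non-drop at 30 labels/s: (0 × 3600 + 45 × 60 + 56) × 30 + 11 = 82691.
Minute boundaries passed: 45; those not divisible by 10: 45 − 4 = 41; dropped labels = 2 × 41 = 82.
Actual frame index = 82691 − 82 = 82609.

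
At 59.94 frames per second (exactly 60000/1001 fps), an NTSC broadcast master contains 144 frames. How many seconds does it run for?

Running time = 144 / (60000/1001) = 2.4024 s.

2.4024 seconds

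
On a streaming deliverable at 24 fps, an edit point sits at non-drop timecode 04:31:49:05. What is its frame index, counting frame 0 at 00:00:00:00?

Total seconds to the label: (4 × 3600 + 31 × 60 + 49) = 16309.
Frame index = 16309 × 24 + 5 = 391421.

391421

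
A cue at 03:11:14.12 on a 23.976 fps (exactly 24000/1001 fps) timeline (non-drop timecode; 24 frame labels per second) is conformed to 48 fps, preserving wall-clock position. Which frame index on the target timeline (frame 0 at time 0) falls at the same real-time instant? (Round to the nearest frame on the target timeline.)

frame 551327

Source frame index: (3×3600 + 11×60 + 14) × 24 + 12 = 275388.
Real time: 275388 / (24000/1001) = 22971949/2000 s.
Target frame: (22971949/2000) × (48) = 68915847/125 ≈ 551326.776 → 551327.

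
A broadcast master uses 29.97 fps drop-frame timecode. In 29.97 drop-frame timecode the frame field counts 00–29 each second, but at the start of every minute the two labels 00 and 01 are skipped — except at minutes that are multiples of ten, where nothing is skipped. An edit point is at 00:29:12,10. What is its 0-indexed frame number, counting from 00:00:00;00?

As if non-drop at 30 labels/s: (0 × 3600 + 29 × 60 + 12) × 30 + 10 = 52570.
Minute boundaries passed: 29; those not divisible by 10: 29 − 2 = 27; dropped labels = 2 × 27 = 54.
Actual frame index = 52570 − 54 = 52516.

52516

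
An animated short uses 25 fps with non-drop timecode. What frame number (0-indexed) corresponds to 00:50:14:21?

Total seconds to the label: (0 × 3600 + 50 × 60 + 14) = 3014.
Frame index = 3014 × 25 + 21 = 75371.

frame 75371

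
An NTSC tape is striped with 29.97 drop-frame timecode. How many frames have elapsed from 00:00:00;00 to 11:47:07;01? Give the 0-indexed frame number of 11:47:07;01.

As if non-drop at 30 labels/s: (11 × 3600 + 47 × 60 + 7) × 30 + 1 = 1272811.
Minute boundaries passed: 707; those not divisible by 10: 707 − 70 = 637; dropped labels = 2 × 637 = 1274.
Actual frame index = 1272811 − 1274 = 1271537.

1271537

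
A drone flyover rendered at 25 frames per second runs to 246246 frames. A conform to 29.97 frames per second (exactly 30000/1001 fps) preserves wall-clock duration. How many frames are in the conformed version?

295200 frames

Target frames = source frames × (target rate / source rate) = 246246 × (30000/1001)/(25) = 246246 × 1200/1001 = 295200.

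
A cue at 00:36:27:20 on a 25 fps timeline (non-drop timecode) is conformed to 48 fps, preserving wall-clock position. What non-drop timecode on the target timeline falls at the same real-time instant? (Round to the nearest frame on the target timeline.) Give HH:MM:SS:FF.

00:36:27:38

Source frame index: (0×3600 + 36×60 + 27) × 25 + 20 = 54695.
Real time: 54695 / (25) = 10939/5 s.
Target frame: (10939/5) × (48) = 525072/5 ≈ 105014.400 → 105014.
At 48 labels/s: frame 105014 → 00:36:27:38.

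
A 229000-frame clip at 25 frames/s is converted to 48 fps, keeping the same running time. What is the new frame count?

Target frames = source frames × (target rate / source rate) = 229000 × (48)/(25) = 229000 × 48/25 = 439680.

439680 frames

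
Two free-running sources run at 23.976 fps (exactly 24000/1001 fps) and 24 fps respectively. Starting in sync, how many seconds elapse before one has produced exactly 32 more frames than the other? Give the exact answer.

4004/3 seconds

The gap grows by |24 − 24000/1001| = 24/1001 frames per second.
Time for a 32-frame gap: 32 ÷ (24/1001) = 4004/3 s.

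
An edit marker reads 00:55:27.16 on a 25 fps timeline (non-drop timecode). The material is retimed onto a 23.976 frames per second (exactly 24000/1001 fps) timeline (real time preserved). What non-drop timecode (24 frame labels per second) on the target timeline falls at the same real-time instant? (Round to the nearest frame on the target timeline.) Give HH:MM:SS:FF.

Source frame index: (0×3600 + 55×60 + 27) × 25 + 16 = 83191.
Real time: 83191 / (25) = 83191/25 s.
Target frame: (83191/25) × (24000/1001) = 79863360/1001 ≈ 79783.576 → 79784.
At 24 labels/s: frame 79784 → 00:55:24:08.

00:55:24:08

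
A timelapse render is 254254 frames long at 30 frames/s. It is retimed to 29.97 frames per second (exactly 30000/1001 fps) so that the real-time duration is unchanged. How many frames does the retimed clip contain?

Target frames = source frames × (target rate / source rate) = 254254 × (30000/1001)/(30) = 254254 × 1000/1001 = 254000.

254000 frames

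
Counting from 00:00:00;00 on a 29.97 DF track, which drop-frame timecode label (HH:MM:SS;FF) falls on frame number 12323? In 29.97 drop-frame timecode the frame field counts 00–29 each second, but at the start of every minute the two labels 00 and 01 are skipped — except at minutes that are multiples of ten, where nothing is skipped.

Each 10-minute DF block holds 10 × 60 × 30 − 9 × 2 = 17982 frames. 12323 ÷ 17982 → 0 full blocks, remainder 12323.
Within the partial block the first minute is 1800 frames and each further minute 1798, so 6 further minute boundaries passed. Total skipped labels = 18 × 0 + 2 × 6 = 12.
Non-drop label index = 12323 + 12 = 12335; at 30 labels/s that is 00:06:51:05, i.e. DF 00:06:51;05.

00:06:51;05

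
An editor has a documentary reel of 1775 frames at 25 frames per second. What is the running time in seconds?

71 seconds

Running time = 1775 / (25) = 71 s.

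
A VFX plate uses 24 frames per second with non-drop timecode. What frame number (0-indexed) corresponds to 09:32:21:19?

Total seconds to the label: (9 × 3600 + 32 × 60 + 21) = 34341.
Frame index = 34341 × 24 + 19 = 824203.

frame 824203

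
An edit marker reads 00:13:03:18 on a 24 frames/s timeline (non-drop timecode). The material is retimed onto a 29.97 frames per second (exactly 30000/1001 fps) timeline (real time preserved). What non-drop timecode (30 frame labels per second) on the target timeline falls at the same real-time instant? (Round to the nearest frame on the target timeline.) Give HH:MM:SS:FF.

Source frame index: (0×3600 + 13×60 + 3) × 24 + 18 = 18810.
Real time: 18810 / (24) = 3135/4 s.
Target frame: (3135/4) × (30000/1001) = 2137500/91 ≈ 23489.011 → 23489.
At 30 labels/s: frame 23489 → 00:13:02:29.

00:13:02:29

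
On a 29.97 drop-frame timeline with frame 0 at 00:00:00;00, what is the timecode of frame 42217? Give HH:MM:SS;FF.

Ten DF minutes hold 17982 frames, so frame 42217 lies in block 2 (frames 35964–53945) with 6253 frames into that block.
The block's first minute is 1800 frames and the rest 1798 each; 6253 frames reaches minute 3, so 2 × 18 + 3 × 2 = 42 labels have been skipped so far.
Adding those back, label number 42217 + 42 = 42259 at 30 labels/s is 1408 s + 19 f = 0 h 23 min 28 s frame 19, i.e. 00:23:28;19.

00:23:28;19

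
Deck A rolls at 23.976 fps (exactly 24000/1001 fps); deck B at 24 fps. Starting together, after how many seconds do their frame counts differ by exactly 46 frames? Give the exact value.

23023/12 seconds

The gap grows by |24 − 24000/1001| = 24/1001 frames per second.
Time for a 46-frame gap: 46 ÷ (24/1001) = 23023/12 s.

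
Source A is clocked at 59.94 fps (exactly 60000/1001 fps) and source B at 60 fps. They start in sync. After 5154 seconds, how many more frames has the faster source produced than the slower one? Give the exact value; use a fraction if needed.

309240/1001 frames

A emits 60000/1001 × 5154 = 309240000/1001 frames; B emits 60 × 5154 = 309240.
Difference = 309240/1001 frames (≈ 308.9311); B is ahead of A.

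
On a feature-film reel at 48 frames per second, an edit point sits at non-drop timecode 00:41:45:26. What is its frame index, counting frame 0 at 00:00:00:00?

120266

Total seconds to the label: (0 × 3600 + 41 × 60 + 45) = 2505.
Frame index = 2505 × 48 + 26 = 120266.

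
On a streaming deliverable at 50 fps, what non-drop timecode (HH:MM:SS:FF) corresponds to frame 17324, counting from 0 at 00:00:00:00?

00:05:46:24

17324 ÷ 50 = 346 full seconds, remainder 24 frames.
346 s = 0 h 5 min 46 s.
Timecode: 00:05:46:24.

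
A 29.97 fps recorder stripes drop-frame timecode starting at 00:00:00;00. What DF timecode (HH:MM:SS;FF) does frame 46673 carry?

00:25:57;09

Ten DF minutes hold 17982 frames, so frame 46673 lies in block 2 (frames 35964–53945) with 10709 frames into that block.
The block's first minute is 1800 frames and the rest 1798 each; 10709 frames reaches minute 5, so 2 × 18 + 5 × 2 = 46 labels have been skipped so far.
Adding those back, label number 46673 + 46 = 46719 at 30 labels/s is 1557 s + 9 f = 0 h 25 min 57 s frame 9, i.e. 00:25:57;09.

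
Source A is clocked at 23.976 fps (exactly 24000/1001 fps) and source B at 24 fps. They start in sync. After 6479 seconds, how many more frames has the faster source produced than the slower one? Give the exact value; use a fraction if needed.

A emits 24000/1001 × 6479 = 14136000/91 frames; B emits 24 × 6479 = 155496.
Difference = 14136/91 frames (≈ 155.3407); B is ahead of A.

14136/91 frames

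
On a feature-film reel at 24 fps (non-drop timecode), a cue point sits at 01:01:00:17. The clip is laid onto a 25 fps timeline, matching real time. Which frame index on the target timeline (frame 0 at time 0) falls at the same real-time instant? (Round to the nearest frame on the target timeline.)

frame 91518

Source frame index: (1×3600 + 1×60 + 0) × 24 + 17 = 87857.
Real time: 87857 / (24) = 87857/24 s.
Target frame: (87857/24) × (25) = 2196425/24 ≈ 91517.708 → 91518.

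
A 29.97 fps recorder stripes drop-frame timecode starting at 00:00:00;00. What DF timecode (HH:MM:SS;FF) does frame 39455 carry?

Ten DF minutes hold 17982 frames, so frame 39455 lies in block 2 (frames 35964–53945) with 3491 frames into that block.
The block's first minute is 1800 frames and the rest 1798 each; 3491 frames reaches minute 1, so 2 × 18 + 1 × 2 = 38 labels have been skipped so far.
Adding those back, label number 39455 + 38 = 39493 at 30 labels/s is 1316 s + 13 f = 0 h 21 min 56 s frame 13, i.e. 00:21:56;13.

00:21:56;13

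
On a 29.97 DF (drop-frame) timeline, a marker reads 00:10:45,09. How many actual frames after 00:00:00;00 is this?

Complete 10-minute blocks: 1, each 17982 frames → 17982.
Remaining 0 whole minutes in the current block: 0 frames.
Within the current minute: 45 × 30 + 9 = 1359. Total = 17982 + 0 + 1359 = 19341.

19341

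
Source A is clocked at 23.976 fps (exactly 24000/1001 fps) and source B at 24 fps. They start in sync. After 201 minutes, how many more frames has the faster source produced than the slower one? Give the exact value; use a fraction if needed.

289440/1001 frames

201 min = 12060 s.
A emits 24000/1001 × 12060 = 289440000/1001 frames; B emits 24 × 12060 = 289440.
Difference = 289440/1001 frames (≈ 289.1508); B is ahead of A.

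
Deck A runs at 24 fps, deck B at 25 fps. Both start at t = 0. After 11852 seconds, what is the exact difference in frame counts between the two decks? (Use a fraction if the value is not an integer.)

11852 frames

A emits 24 × 11852 = 284448 frames; B emits 25 × 11852 = 296300.
Difference = 11852 frames; B is ahead of A.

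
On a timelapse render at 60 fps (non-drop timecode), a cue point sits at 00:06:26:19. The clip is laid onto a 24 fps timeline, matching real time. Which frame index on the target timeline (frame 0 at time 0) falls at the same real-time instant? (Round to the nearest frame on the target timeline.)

Source frame index: (0×3600 + 6×60 + 26) × 60 + 19 = 23179.
Real time: 23179 / (60) = 23179/60 s.
Target frame: (23179/60) × (24) = 46358/5 ≈ 9271.600 → 9272.

frame 9272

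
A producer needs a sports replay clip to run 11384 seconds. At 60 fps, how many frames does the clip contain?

Frames = 11384 × 60 = 683040.

683040 frames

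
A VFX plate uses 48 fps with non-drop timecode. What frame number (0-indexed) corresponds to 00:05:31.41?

15929

Total seconds to the label: (0 × 3600 + 5 × 60 + 31) = 331.
Frame index = 331 × 48 + 41 = 15929.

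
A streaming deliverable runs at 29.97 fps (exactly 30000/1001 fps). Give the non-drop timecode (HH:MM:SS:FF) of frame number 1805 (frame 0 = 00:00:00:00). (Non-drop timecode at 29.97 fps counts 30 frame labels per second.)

00:01:00:05

1805 ÷ 30 = 60 full seconds, remainder 5 frames.
60 s = 0 h 1 min 0 s.
Timecode: 00:01:00:05.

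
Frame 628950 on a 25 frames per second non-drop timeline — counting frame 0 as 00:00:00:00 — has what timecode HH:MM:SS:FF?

628950 ÷ 25 = 25158 full seconds, remainder 0 frames.
25158 s = 6 h 59 min 18 s.
Timecode: 06:59:18:00.

06:59:18:00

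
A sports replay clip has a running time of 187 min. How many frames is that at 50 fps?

187 min = 11220 s.
Frames = 11220 × 50 = 561000.

561000 frames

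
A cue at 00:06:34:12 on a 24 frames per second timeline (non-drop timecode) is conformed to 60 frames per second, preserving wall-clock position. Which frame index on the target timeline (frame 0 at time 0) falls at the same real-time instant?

frame 23670

Source frame index: (0×3600 + 6×60 + 34) × 24 + 12 = 9468.
Real time: 9468 / (24) = 789/2 s.
Target frame: (789/2) × (60) = 23670.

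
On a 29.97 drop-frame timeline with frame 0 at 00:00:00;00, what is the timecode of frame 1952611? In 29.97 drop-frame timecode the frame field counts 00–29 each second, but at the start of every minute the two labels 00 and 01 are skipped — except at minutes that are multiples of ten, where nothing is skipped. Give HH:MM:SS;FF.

18:05:52;05

Each 10-minute DF block holds 10 × 60 × 30 − 9 × 2 = 17982 frames. 1952611 ÷ 17982 → 108 full blocks, remainder 10555.
Within the partial block the first minute is 1800 frames and each further minute 1798, so 5 further minute boundaries passed. Total skipped labels = 18 × 108 + 2 × 5 = 1954.
Non-drop label index = 1952611 + 1954 = 1954565; at 30 labels/s that is 18:05:52:05, i.e. DF 18:05:52;05.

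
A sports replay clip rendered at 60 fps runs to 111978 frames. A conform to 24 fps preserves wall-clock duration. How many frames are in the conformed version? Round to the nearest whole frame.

Frames at target rate = 111978 × (24) / (60) = 223956/5 ≈ 44791.200.
Nearest whole frame: 44791.

44791 frames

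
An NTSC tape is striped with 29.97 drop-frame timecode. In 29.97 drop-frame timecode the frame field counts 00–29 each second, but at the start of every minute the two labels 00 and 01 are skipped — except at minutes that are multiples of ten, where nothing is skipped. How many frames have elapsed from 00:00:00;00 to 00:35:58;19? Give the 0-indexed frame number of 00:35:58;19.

64695

As if non-drop at 30 labels/s: (0 × 3600 + 35 × 60 + 58) × 30 + 19 = 64759.
Minute boundaries passed: 35; those not divisible by 10: 35 − 3 = 32; dropped labels = 2 × 32 = 64.
Actual frame index = 64759 − 64 = 64695.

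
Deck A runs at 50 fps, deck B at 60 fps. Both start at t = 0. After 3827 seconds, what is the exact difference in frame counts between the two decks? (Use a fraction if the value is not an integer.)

38270 frames

A emits 50 × 3827 = 191350 frames; B emits 60 × 3827 = 229620.
Difference = 38270 frames; B is ahead of A.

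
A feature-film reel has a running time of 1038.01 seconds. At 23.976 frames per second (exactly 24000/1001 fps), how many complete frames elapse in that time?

24887 frames

Frames = 1038.01 × 24000/1001 = 24912240/1001 ≈ 24887.3526.
Complete frames: 24887.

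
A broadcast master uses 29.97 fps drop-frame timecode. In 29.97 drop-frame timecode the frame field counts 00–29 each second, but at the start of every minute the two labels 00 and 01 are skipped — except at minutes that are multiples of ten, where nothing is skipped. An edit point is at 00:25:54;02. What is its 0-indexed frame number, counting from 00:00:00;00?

Complete 10-minute blocks: 2, each 17982 frames → 35964.
Remaining 5 whole minutes in the current block: 1800 + 4 × 1798 = 8992 frames.
Within the current minute: 54 × 30 + 2 − 2 = 1620 (labels ;00/;01 skipped at this minute). Total = 35964 + 8992 + 1620 = 46576.

46576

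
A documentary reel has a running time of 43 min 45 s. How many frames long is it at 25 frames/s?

65625 frames

43 min 45 s = 2625 s.
Frames = 2625 × 25 = 65625.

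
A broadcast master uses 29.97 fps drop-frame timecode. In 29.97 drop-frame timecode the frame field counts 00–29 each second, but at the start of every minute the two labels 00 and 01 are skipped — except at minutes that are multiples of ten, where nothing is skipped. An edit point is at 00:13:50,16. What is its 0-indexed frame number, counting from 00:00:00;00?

24892

As if non-drop at 30 labels/s: (0 × 3600 + 13 × 60 + 50) × 30 + 16 = 24916.
Minute boundaries passed: 13; those not divisible by 10: 13 − 1 = 12; dropped labels = 2 × 12 = 24.
Actual frame index = 24916 − 24 = 24892.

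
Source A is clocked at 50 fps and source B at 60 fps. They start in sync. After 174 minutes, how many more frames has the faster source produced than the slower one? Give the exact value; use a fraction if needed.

104400 frames

174 min = 10440 s.
A emits 50 × 10440 = 522000 frames; B emits 60 × 10440 = 626400.
Difference = 104400 frames; B is ahead of A.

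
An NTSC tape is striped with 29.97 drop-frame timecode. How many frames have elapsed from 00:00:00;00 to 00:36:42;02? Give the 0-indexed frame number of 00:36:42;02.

65996

Complete 10-minute blocks: 3, each 17982 frames → 53946.
Remaining 6 whole minutes in the current block: 1800 + 5 × 1798 = 10790 frames.
Within the current minute: 42 × 30 + 2 − 2 = 1260 (labels ;00/;01 skipped at this minute). Total = 53946 + 10790 + 1260 = 65996.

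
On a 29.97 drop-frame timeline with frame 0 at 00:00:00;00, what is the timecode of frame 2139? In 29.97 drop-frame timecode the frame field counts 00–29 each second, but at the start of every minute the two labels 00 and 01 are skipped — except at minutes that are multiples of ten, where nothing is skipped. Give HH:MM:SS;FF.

Each 10-minute DF block holds 10 × 60 × 30 − 9 × 2 = 17982 frames. 2139 ÷ 17982 → 0 full blocks, remainder 2139.
Within the partial block the first minute is 1800 frames and each further minute 1798, so 1 further minute boundary passed. Total skipped labels = 18 × 0 + 2 × 1 = 2.
Non-drop label index = 2139 + 2 = 2141; at 30 labels/s that is 00:01:11:11, i.e. DF 00:01:11;11.

00:01:11;11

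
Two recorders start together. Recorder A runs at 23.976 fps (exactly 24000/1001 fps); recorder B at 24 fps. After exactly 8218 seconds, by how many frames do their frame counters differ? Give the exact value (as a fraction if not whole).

A emits 24000/1001 × 8218 = 28176000/143 frames; B emits 24 × 8218 = 197232.
Difference = 28176/143 frames (≈ 197.0350); B is ahead of A.

28176/143 frames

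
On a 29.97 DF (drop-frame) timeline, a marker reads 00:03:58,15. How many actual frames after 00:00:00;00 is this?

Complete 10-minute blocks: 0, each 17982 frames → 0.
Remaining 3 whole minutes in the current block: 1800 + 2 × 1798 = 5396 frames.
Within the current minute: 58 × 30 + 15 − 2 = 1753 (labels ;00/;01 skipped at this minute). Total = 0 + 5396 + 1753 = 7149.

7149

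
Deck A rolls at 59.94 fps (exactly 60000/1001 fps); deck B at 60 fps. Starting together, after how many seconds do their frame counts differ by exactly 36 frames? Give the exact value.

600.6 seconds

The gap grows by |60 − 60000/1001| = 60/1001 frames per second.
Time for a 36-frame gap: 36 ÷ (60/1001) = 600.6 s.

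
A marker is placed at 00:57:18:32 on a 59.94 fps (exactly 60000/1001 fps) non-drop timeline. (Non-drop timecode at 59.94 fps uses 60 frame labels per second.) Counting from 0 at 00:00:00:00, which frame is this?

frame 206312

Total seconds to the label: (0 × 3600 + 57 × 60 + 18) = 3438.
Frame index = 3438 × 60 + 32 = 206312.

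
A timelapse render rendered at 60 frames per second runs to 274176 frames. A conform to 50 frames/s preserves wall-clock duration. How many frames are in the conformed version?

Target frames = source frames × (target rate / source rate) = 274176 × (50)/(60) = 274176 × 5/6 = 228480.

228480 frames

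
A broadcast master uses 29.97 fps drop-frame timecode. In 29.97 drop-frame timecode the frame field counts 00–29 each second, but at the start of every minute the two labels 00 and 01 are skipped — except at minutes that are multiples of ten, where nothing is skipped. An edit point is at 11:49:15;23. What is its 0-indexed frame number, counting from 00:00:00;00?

As if non-drop at 30 labels/s: (11 × 3600 + 49 × 60 + 15) × 30 + 23 = 1276673.
Minute boundaries passed: 709; those not divisible by 10: 709 − 70 = 639; dropped labels = 2 × 639 = 1278.
Actual frame index = 1276673 − 1278 = 1275395.

1275395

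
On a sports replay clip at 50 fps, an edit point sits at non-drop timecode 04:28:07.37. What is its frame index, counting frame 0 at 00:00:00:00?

frame 804387

Total seconds to the label: (4 × 3600 + 28 × 60 + 7) = 16087.
Frame index = 16087 × 50 + 37 = 804387.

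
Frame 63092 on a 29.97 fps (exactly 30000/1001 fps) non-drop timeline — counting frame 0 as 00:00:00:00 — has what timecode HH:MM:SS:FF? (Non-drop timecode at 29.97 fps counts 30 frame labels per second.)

63092 ÷ 30 = 2103 full seconds, remainder 2 frames.
2103 s = 0 h 35 min 3 s.
Timecode: 00:35:03:02.

00:35:03:02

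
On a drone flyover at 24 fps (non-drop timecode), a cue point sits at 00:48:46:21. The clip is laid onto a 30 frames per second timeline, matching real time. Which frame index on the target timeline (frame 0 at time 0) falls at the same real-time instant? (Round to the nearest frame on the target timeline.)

Source frame index: (0×3600 + 48×60 + 46) × 24 + 21 = 70245.
Real time: 70245 / (24) = 23415/8 s.
Target frame: (23415/8) × (30) = 351225/4 ≈ 87806.250 → 87806.

frame 87806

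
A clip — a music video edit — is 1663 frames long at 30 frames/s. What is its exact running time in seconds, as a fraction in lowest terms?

Running time = 1663 ÷ (30) = 1663 × 1/30 = 1663/30 s.

1663/30 seconds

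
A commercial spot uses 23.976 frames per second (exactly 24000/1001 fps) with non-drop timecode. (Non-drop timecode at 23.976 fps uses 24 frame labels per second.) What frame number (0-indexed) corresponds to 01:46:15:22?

Total seconds to the label: (1 × 3600 + 46 × 60 + 15) = 6375.
Frame index = 6375 × 24 + 22 = 153022.

frame 153022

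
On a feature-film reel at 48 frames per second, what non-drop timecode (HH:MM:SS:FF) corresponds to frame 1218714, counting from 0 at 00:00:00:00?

1218714 ÷ 48 = 25389 full seconds, remainder 42 frames.
25389 s = 7 h 3 min 9 s.
Timecode: 07:03:09:42.

07:03:09:42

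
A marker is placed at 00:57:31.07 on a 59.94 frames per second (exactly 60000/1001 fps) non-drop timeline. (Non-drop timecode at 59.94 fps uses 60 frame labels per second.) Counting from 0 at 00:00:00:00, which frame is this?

207067

Total seconds to the label: (0 × 3600 + 57 × 60 + 31) = 3451.
Frame index = 3451 × 60 + 7 = 207067.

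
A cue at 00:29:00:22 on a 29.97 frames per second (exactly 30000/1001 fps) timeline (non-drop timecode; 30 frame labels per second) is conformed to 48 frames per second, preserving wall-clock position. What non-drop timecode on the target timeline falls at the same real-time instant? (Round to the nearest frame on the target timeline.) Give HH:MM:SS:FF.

00:29:02:23

Source frame index: (0×3600 + 29×60 + 0) × 30 + 22 = 52222.
Real time: 52222 / (30000/1001) = 26137111/15000 s.
Target frame: (26137111/15000) × (48) = 52274222/625 ≈ 83638.755 → 83639.
At 48 labels/s: frame 83639 → 00:29:02:23.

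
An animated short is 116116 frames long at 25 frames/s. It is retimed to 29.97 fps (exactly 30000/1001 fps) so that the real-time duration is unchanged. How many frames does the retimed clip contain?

139200 frames

Target frames = source frames × (target rate / source rate) = 116116 × (30000/1001)/(25) = 116116 × 1200/1001 = 139200.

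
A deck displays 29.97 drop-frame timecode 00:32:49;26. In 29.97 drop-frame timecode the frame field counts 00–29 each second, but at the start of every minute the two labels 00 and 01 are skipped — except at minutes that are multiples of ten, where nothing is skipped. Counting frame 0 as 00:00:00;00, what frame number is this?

59038

As if non-drop at 30 labels/s: (0 × 3600 + 32 × 60 + 49) × 30 + 26 = 59096.
Minute boundaries passed: 32; those not divisible by 10: 32 − 3 = 29; dropped labels = 2 × 29 = 58.
Actual frame index = 59096 − 58 = 59038.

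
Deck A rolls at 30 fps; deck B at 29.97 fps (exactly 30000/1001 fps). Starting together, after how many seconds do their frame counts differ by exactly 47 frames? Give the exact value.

The gap grows by |30000/1001 − 30| = 30/1001 frames per second.
Time for a 47-frame gap: 47 ÷ (30/1001) = 47047/30 s.

47047/30 seconds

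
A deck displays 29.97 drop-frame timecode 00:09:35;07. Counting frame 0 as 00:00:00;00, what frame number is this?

Complete 10-minute blocks: 0, each 17982 frames → 0.
Remaining 9 whole minutes in the current block: 1800 + 8 × 1798 = 16184 frames.
Within the current minute: 35 × 30 + 7 − 2 = 1055 (labels ;00/;01 skipped at this minute). Total = 0 + 16184 + 1055 = 17239.

17239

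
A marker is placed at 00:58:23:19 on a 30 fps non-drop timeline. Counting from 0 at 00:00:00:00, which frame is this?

105109

Total seconds to the label: (0 × 3600 + 58 × 60 + 23) = 3503.
Frame index = 3503 × 30 + 19 = 105109.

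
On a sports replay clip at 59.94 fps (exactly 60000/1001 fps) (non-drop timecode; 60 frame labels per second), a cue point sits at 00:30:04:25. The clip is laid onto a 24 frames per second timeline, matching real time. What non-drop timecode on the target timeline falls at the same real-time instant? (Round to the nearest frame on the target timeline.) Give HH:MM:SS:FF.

00:30:06:05

Source frame index: (0×3600 + 30×60 + 4) × 60 + 25 = 108265.
Real time: 108265 / (60000/1001) = 21674653/12000 s.
Target frame: (21674653/12000) × (24) = 21674653/500 ≈ 43349.306 → 43349.
At 24 labels/s: frame 43349 → 00:30:06:05.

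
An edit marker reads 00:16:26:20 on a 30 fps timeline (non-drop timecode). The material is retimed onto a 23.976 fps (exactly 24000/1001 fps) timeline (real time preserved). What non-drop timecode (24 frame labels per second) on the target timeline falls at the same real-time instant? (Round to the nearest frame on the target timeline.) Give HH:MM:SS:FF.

00:16:25:16

Source frame index: (0×3600 + 16×60 + 26) × 30 + 20 = 29600.
Real time: 29600 / (30) = 2960/3 s.
Target frame: (2960/3) × (24000/1001) = 23680000/1001 ≈ 23656.344 → 23656.
At 24 labels/s: frame 23656 → 00:16:25:16.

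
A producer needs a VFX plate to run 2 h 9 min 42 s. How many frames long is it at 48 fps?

2 h 9 min 42 s = 7782 s.
Frames = 7782 × 48 = 373536.

373536 frames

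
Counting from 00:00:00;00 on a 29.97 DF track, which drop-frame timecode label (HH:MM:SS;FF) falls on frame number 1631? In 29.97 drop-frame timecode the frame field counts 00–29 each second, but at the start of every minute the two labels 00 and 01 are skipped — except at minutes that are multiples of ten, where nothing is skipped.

00:00:54;11

Each 10-minute DF block holds 10 × 60 × 30 − 9 × 2 = 17982 frames. 1631 ÷ 17982 → 0 full blocks, remainder 1631.
Within the partial block the first minute is 1800 frames and each further minute 1798, so 0 further minute boundaries passed. Total skipped labels = 18 × 0 + 2 × 0 = 0.
Non-drop label index = 1631 + 0 = 1631; at 30 labels/s that is 00:00:54:11, i.e. DF 00:00:54;11.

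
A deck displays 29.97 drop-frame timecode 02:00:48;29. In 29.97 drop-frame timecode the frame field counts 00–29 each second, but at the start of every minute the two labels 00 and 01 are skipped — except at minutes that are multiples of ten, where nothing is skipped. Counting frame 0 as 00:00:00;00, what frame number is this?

217253

As if non-drop at 30 labels/s: (2 × 3600 + 0 × 60 + 48) × 30 + 29 = 217469.
Minute boundaries passed: 120; those not divisible by 10: 120 − 12 = 108; dropped labels = 2 × 108 = 216.
Actual frame index = 217469 − 216 = 217253.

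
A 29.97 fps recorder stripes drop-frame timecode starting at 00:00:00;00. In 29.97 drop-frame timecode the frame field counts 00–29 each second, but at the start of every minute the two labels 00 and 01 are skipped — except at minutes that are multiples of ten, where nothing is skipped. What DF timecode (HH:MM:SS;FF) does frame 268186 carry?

Each 10-minute DF block holds 10 × 60 × 30 − 9 × 2 = 17982 frames. 268186 ÷ 17982 → 14 full blocks, remainder 16438.
Within the partial block the first minute is 1800 frames and each further minute 1798, so 9 further minute boundaries passed. Total skipped labels = 18 × 14 + 2 × 9 = 270.
Non-drop label index = 268186 + 270 = 268456; at 30 labels/s that is 02:29:08:16, i.e. DF 02:29:08;16.

02:29:08;16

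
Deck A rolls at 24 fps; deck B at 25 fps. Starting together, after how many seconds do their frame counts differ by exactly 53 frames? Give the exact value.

53 seconds

The gap grows by |25 − 24| = 1 frame per second.
Time for a 53-frame gap: 53 ÷ (1) = 53 s.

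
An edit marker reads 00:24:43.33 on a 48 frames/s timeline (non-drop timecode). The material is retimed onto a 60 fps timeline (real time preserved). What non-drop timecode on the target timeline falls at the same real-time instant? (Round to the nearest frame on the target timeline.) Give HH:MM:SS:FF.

Source frame index: (0×3600 + 24×60 + 43) × 48 + 33 = 71217.
Real time: 71217 / (48) = 23739/16 s.
Target frame: (23739/16) × (60) = 356085/4 ≈ 89021.250 → 89021.
At 60 labels/s: frame 89021 → 00:24:43:41.

00:24:43:41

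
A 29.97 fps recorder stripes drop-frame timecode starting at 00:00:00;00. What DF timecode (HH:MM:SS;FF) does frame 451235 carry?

Ten DF minutes hold 17982 frames, so frame 451235 lies in block 25 (frames 449550–467531) with 1685 frames into that block.
The block's first minute is 1800 frames and the rest 1798 each; 1685 frames reaches minute 0, so 25 × 18 + 0 × 2 = 450 labels have been skipped so far.
Adding those back, label number 451235 + 450 = 451685 at 30 labels/s is 15056 s + 5 f = 4 h 10 min 56 s frame 5, i.e. 04:10:56;05.

04:10:56;05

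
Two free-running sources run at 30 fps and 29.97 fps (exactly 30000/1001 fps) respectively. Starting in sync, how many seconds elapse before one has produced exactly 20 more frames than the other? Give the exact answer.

2002/3 seconds

The gap grows by |30000/1001 − 30| = 30/1001 frames per second.
Time for a 20-frame gap: 20 ÷ (30/1001) = 2002/3 s.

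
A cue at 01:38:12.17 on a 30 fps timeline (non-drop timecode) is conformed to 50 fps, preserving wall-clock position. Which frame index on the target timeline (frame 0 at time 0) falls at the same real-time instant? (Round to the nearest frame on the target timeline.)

Source frame index: (1×3600 + 38×60 + 12) × 30 + 17 = 176777.
Real time: 176777 / (30) = 176777/30 s.
Target frame: (176777/30) × (50) = 883885/3 ≈ 294628.333 → 294628.

frame 294628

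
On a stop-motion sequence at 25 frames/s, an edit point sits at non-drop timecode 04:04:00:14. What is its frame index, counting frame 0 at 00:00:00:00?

Total seconds to the label: (4 × 3600 + 4 × 60 + 0) = 14640.
Frame index = 14640 × 25 + 14 = 366014.

366014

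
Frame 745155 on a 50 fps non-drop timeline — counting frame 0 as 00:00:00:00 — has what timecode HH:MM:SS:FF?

745155 ÷ 50 = 14903 full seconds, remainder 5 frames.
14903 s = 4 h 8 min 23 s.
Timecode: 04:08:23:05.

04:08:23:05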